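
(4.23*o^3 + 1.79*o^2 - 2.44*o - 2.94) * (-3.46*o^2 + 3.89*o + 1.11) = -14.6358*o^5 + 10.2613*o^4 + 20.1008*o^3 + 2.6677*o^2 - 14.145*o - 3.2634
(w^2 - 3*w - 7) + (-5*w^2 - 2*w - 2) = -4*w^2 - 5*w - 9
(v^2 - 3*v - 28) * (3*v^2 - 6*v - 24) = 3*v^4 - 15*v^3 - 90*v^2 + 240*v + 672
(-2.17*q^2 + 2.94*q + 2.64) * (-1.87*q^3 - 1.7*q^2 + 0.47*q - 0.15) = 4.0579*q^5 - 1.8088*q^4 - 10.9547*q^3 - 2.7807*q^2 + 0.7998*q - 0.396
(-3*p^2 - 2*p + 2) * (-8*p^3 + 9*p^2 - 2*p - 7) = 24*p^5 - 11*p^4 - 28*p^3 + 43*p^2 + 10*p - 14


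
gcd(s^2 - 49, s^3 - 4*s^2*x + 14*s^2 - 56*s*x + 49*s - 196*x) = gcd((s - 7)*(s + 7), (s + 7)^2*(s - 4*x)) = s + 7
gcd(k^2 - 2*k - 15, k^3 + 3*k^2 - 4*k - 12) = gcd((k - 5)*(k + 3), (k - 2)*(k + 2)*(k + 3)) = k + 3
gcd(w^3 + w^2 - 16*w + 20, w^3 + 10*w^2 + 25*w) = w + 5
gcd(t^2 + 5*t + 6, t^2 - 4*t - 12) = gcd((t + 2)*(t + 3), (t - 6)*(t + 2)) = t + 2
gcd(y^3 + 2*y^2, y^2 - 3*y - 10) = y + 2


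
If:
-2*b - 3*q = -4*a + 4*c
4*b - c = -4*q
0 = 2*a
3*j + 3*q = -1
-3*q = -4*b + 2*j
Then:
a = 0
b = -19/141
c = -4/141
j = -65/141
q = 6/47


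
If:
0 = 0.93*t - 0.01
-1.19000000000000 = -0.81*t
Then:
No Solution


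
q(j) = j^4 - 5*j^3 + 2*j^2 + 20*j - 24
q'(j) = 4*j^3 - 15*j^2 + 4*j + 20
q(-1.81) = -13.27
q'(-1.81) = -60.10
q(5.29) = 180.70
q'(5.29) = 213.54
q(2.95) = -0.22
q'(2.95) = 3.95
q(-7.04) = 4135.24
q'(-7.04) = -2147.24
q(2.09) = -0.03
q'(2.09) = -0.64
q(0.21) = -19.76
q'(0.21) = 20.22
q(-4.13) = 570.68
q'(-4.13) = -534.15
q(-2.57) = 66.31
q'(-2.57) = -157.25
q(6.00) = 384.00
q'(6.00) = 368.00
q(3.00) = 0.00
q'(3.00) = 5.00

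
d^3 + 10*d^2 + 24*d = d*(d + 4)*(d + 6)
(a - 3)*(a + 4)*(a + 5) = a^3 + 6*a^2 - 7*a - 60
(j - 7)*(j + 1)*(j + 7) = j^3 + j^2 - 49*j - 49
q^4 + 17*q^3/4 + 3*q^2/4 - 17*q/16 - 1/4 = (q - 1/2)*(q + 1/4)*(q + 1/2)*(q + 4)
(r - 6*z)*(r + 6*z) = r^2 - 36*z^2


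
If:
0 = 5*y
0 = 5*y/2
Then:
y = 0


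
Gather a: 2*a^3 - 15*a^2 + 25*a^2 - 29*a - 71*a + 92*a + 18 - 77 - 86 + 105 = 2*a^3 + 10*a^2 - 8*a - 40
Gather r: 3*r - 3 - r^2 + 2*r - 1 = -r^2 + 5*r - 4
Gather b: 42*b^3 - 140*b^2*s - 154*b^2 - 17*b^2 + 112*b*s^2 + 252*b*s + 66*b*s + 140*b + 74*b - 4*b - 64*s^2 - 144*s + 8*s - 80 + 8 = 42*b^3 + b^2*(-140*s - 171) + b*(112*s^2 + 318*s + 210) - 64*s^2 - 136*s - 72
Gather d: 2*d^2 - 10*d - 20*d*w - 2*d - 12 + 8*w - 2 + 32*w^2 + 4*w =2*d^2 + d*(-20*w - 12) + 32*w^2 + 12*w - 14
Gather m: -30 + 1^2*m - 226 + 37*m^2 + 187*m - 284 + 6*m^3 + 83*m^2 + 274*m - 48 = 6*m^3 + 120*m^2 + 462*m - 588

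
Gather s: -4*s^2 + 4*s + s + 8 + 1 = -4*s^2 + 5*s + 9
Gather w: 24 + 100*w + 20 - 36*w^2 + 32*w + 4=-36*w^2 + 132*w + 48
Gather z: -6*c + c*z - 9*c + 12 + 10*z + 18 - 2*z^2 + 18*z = -15*c - 2*z^2 + z*(c + 28) + 30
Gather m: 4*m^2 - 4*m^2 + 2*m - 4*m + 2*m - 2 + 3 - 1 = 0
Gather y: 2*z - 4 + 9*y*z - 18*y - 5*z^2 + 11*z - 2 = y*(9*z - 18) - 5*z^2 + 13*z - 6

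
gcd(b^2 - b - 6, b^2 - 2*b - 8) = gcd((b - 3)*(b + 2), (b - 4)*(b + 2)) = b + 2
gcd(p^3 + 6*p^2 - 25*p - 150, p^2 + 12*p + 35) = p + 5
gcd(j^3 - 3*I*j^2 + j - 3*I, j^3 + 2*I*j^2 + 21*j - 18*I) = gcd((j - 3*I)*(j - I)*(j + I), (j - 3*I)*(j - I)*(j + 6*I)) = j^2 - 4*I*j - 3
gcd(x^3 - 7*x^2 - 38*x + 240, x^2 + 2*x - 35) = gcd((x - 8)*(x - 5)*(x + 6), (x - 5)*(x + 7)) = x - 5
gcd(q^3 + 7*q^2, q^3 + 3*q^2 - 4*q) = q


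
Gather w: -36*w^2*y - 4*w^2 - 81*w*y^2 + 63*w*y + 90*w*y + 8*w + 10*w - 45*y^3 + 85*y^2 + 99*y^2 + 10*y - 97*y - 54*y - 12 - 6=w^2*(-36*y - 4) + w*(-81*y^2 + 153*y + 18) - 45*y^3 + 184*y^2 - 141*y - 18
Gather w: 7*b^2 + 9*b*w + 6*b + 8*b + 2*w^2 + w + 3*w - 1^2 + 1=7*b^2 + 14*b + 2*w^2 + w*(9*b + 4)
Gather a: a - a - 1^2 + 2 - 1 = 0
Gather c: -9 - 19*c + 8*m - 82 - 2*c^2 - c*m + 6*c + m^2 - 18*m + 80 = -2*c^2 + c*(-m - 13) + m^2 - 10*m - 11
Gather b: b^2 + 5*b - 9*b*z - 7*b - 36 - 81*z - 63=b^2 + b*(-9*z - 2) - 81*z - 99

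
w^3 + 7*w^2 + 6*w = w*(w + 1)*(w + 6)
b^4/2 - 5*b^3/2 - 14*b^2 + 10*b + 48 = (b/2 + 1)*(b - 8)*(b - 2)*(b + 3)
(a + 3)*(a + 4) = a^2 + 7*a + 12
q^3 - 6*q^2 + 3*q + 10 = (q - 5)*(q - 2)*(q + 1)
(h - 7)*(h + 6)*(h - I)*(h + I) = h^4 - h^3 - 41*h^2 - h - 42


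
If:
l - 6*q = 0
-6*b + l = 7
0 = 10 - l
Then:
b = 1/2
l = 10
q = 5/3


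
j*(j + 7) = j^2 + 7*j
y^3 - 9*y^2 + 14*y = y*(y - 7)*(y - 2)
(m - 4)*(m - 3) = m^2 - 7*m + 12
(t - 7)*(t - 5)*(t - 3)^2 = t^4 - 18*t^3 + 116*t^2 - 318*t + 315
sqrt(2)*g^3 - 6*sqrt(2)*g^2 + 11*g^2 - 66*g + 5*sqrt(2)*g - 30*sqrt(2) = (g - 6)*(g + 5*sqrt(2))*(sqrt(2)*g + 1)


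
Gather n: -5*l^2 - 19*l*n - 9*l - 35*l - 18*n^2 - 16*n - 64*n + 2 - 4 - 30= -5*l^2 - 44*l - 18*n^2 + n*(-19*l - 80) - 32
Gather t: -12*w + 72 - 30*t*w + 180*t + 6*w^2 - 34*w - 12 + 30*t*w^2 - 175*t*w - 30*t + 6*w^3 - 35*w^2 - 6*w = t*(30*w^2 - 205*w + 150) + 6*w^3 - 29*w^2 - 52*w + 60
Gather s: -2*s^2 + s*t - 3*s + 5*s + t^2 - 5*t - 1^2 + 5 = -2*s^2 + s*(t + 2) + t^2 - 5*t + 4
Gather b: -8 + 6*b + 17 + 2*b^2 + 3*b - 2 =2*b^2 + 9*b + 7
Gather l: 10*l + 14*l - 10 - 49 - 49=24*l - 108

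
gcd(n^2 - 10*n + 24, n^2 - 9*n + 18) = n - 6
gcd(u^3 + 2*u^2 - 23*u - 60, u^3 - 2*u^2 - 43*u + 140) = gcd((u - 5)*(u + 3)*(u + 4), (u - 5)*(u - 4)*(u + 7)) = u - 5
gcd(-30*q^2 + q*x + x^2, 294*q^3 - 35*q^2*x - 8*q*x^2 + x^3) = 6*q + x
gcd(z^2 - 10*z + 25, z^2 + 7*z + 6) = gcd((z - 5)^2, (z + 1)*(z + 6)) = 1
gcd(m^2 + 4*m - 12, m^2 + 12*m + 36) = m + 6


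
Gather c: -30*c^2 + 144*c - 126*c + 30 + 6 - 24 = -30*c^2 + 18*c + 12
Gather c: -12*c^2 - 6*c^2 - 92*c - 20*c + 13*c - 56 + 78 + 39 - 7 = -18*c^2 - 99*c + 54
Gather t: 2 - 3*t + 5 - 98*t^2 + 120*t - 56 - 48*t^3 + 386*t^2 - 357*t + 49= -48*t^3 + 288*t^2 - 240*t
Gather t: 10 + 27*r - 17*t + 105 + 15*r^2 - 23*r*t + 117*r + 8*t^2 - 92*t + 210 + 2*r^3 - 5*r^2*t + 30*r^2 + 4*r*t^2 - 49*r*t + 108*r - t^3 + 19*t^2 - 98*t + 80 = 2*r^3 + 45*r^2 + 252*r - t^3 + t^2*(4*r + 27) + t*(-5*r^2 - 72*r - 207) + 405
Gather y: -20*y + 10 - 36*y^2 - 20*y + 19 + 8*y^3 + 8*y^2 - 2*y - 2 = 8*y^3 - 28*y^2 - 42*y + 27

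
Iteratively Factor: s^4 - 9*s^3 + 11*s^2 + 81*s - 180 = (s - 3)*(s^3 - 6*s^2 - 7*s + 60) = (s - 4)*(s - 3)*(s^2 - 2*s - 15) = (s - 5)*(s - 4)*(s - 3)*(s + 3)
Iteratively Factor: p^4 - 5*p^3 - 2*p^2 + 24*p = (p - 4)*(p^3 - p^2 - 6*p) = p*(p - 4)*(p^2 - p - 6) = p*(p - 4)*(p - 3)*(p + 2)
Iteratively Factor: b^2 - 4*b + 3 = (b - 1)*(b - 3)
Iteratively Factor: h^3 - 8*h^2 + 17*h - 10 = (h - 2)*(h^2 - 6*h + 5) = (h - 5)*(h - 2)*(h - 1)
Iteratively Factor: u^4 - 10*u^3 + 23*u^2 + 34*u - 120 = (u - 4)*(u^3 - 6*u^2 - u + 30) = (u - 4)*(u - 3)*(u^2 - 3*u - 10) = (u - 5)*(u - 4)*(u - 3)*(u + 2)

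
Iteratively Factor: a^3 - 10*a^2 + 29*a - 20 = (a - 5)*(a^2 - 5*a + 4) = (a - 5)*(a - 1)*(a - 4)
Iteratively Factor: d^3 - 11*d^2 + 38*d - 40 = (d - 5)*(d^2 - 6*d + 8) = (d - 5)*(d - 4)*(d - 2)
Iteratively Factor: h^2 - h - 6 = (h + 2)*(h - 3)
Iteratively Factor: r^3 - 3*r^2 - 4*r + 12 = (r - 2)*(r^2 - r - 6) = (r - 3)*(r - 2)*(r + 2)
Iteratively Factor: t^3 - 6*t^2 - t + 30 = (t - 5)*(t^2 - t - 6) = (t - 5)*(t - 3)*(t + 2)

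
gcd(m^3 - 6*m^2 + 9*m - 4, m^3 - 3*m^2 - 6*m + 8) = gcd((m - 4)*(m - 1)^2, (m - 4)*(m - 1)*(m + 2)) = m^2 - 5*m + 4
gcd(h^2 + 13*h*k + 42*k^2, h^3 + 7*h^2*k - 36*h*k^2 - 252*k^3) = h^2 + 13*h*k + 42*k^2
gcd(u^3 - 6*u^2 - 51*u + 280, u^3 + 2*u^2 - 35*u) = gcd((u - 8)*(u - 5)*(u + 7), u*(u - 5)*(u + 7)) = u^2 + 2*u - 35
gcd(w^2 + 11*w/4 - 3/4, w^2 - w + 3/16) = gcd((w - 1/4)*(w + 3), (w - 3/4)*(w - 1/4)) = w - 1/4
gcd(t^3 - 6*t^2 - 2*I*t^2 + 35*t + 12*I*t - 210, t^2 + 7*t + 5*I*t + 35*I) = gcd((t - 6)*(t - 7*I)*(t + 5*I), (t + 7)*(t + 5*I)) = t + 5*I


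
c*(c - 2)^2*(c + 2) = c^4 - 2*c^3 - 4*c^2 + 8*c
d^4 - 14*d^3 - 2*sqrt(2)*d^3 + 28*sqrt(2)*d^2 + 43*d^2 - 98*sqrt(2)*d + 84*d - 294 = (d - 7)^2*(d - 3*sqrt(2))*(d + sqrt(2))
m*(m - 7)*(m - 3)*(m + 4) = m^4 - 6*m^3 - 19*m^2 + 84*m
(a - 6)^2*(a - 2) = a^3 - 14*a^2 + 60*a - 72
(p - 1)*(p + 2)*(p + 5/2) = p^3 + 7*p^2/2 + p/2 - 5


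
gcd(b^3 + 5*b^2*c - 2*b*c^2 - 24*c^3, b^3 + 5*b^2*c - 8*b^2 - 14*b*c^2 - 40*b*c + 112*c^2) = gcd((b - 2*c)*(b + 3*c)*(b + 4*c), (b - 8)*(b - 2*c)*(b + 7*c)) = b - 2*c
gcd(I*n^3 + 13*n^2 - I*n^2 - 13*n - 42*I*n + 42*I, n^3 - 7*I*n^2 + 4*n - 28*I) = n - 7*I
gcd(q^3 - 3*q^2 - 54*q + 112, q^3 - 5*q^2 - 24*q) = q - 8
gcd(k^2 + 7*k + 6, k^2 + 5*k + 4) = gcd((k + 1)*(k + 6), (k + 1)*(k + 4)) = k + 1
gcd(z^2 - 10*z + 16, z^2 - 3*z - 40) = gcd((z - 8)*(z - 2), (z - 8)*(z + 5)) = z - 8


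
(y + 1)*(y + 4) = y^2 + 5*y + 4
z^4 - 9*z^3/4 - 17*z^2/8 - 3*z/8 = z*(z - 3)*(z + 1/4)*(z + 1/2)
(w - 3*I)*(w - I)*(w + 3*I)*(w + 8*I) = w^4 + 7*I*w^3 + 17*w^2 + 63*I*w + 72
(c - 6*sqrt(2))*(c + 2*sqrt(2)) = c^2 - 4*sqrt(2)*c - 24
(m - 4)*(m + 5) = m^2 + m - 20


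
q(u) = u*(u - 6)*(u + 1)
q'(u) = u*(u - 6) + u*(u + 1) + (u - 6)*(u + 1) = 3*u^2 - 10*u - 6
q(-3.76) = -101.29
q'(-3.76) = 74.01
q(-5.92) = -347.19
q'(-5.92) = 158.34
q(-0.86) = 0.83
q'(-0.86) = 4.82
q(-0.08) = 0.45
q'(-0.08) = -5.18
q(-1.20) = -1.73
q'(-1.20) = 10.32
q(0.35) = -2.67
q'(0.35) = -9.13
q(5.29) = -23.62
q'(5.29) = 25.05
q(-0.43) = 1.58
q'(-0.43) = -1.15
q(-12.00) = -2376.00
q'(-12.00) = 546.00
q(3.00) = -36.00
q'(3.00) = -9.00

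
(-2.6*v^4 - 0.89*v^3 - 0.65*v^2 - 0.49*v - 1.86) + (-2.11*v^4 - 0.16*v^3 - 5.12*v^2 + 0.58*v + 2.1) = -4.71*v^4 - 1.05*v^3 - 5.77*v^2 + 0.09*v + 0.24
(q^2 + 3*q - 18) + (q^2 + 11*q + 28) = 2*q^2 + 14*q + 10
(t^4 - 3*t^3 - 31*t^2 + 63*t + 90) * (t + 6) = t^5 + 3*t^4 - 49*t^3 - 123*t^2 + 468*t + 540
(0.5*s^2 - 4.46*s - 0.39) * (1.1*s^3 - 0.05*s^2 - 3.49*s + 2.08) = 0.55*s^5 - 4.931*s^4 - 1.951*s^3 + 16.6249*s^2 - 7.9157*s - 0.8112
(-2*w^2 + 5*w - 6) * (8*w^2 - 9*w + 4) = -16*w^4 + 58*w^3 - 101*w^2 + 74*w - 24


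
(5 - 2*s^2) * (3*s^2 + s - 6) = -6*s^4 - 2*s^3 + 27*s^2 + 5*s - 30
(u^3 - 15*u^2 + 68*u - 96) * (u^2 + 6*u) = u^5 - 9*u^4 - 22*u^3 + 312*u^2 - 576*u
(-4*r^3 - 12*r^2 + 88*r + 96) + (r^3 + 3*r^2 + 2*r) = -3*r^3 - 9*r^2 + 90*r + 96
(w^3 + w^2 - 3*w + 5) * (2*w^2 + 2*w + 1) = 2*w^5 + 4*w^4 - 3*w^3 + 5*w^2 + 7*w + 5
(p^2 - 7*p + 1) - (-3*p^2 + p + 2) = 4*p^2 - 8*p - 1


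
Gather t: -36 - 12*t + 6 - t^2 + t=-t^2 - 11*t - 30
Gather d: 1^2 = 1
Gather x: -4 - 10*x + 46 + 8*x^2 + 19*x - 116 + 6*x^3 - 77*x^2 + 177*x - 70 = 6*x^3 - 69*x^2 + 186*x - 144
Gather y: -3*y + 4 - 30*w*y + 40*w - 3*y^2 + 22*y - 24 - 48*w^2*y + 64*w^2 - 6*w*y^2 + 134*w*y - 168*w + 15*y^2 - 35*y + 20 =64*w^2 - 128*w + y^2*(12 - 6*w) + y*(-48*w^2 + 104*w - 16)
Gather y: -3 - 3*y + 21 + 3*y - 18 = 0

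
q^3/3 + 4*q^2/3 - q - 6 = (q/3 + 1)*(q - 2)*(q + 3)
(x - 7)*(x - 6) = x^2 - 13*x + 42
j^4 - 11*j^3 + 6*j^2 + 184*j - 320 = (j - 8)*(j - 5)*(j - 2)*(j + 4)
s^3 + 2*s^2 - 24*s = s*(s - 4)*(s + 6)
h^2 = h^2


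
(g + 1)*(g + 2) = g^2 + 3*g + 2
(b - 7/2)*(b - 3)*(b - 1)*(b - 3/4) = b^4 - 33*b^3/4 + 181*b^2/8 - 93*b/4 + 63/8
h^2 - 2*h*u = h*(h - 2*u)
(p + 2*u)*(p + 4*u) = p^2 + 6*p*u + 8*u^2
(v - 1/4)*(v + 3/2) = v^2 + 5*v/4 - 3/8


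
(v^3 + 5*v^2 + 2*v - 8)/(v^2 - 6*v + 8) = (v^3 + 5*v^2 + 2*v - 8)/(v^2 - 6*v + 8)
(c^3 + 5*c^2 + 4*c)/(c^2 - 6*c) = (c^2 + 5*c + 4)/(c - 6)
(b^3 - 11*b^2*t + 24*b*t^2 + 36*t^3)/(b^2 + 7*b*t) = (b^3 - 11*b^2*t + 24*b*t^2 + 36*t^3)/(b*(b + 7*t))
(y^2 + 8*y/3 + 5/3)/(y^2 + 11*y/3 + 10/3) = (y + 1)/(y + 2)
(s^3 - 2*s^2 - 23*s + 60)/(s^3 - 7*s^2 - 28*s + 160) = (s - 3)/(s - 8)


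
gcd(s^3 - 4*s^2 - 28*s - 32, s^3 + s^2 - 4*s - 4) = s + 2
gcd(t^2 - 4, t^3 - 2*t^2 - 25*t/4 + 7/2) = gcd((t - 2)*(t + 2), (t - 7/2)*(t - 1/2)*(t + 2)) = t + 2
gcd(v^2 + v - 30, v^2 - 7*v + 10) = v - 5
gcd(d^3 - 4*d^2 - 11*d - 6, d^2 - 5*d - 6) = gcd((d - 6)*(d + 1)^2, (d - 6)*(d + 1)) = d^2 - 5*d - 6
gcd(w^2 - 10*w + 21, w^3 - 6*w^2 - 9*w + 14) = w - 7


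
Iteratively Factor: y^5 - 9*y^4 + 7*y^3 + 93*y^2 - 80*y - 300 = (y - 3)*(y^4 - 6*y^3 - 11*y^2 + 60*y + 100) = (y - 5)*(y - 3)*(y^3 - y^2 - 16*y - 20) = (y - 5)*(y - 3)*(y + 2)*(y^2 - 3*y - 10) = (y - 5)*(y - 3)*(y + 2)^2*(y - 5)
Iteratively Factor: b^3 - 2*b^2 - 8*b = (b - 4)*(b^2 + 2*b) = b*(b - 4)*(b + 2)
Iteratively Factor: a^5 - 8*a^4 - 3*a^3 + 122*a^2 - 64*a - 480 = (a - 4)*(a^4 - 4*a^3 - 19*a^2 + 46*a + 120) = (a - 4)*(a + 2)*(a^3 - 6*a^2 - 7*a + 60) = (a - 4)*(a + 2)*(a + 3)*(a^2 - 9*a + 20) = (a - 5)*(a - 4)*(a + 2)*(a + 3)*(a - 4)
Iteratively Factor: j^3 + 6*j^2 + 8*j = (j + 4)*(j^2 + 2*j) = (j + 2)*(j + 4)*(j)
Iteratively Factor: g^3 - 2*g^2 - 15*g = (g)*(g^2 - 2*g - 15) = g*(g - 5)*(g + 3)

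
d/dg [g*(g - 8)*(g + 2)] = 3*g^2 - 12*g - 16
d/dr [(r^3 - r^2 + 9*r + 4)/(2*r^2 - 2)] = (r^4 - 12*r^2 - 6*r - 9)/(2*(r^4 - 2*r^2 + 1))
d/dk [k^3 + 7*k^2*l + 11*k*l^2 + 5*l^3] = 3*k^2 + 14*k*l + 11*l^2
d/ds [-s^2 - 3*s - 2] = -2*s - 3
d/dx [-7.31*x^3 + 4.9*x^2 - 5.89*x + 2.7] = -21.93*x^2 + 9.8*x - 5.89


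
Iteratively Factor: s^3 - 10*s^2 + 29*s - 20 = (s - 4)*(s^2 - 6*s + 5) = (s - 4)*(s - 1)*(s - 5)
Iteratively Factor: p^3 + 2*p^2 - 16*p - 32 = (p - 4)*(p^2 + 6*p + 8) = (p - 4)*(p + 4)*(p + 2)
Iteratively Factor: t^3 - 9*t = (t + 3)*(t^2 - 3*t) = (t - 3)*(t + 3)*(t)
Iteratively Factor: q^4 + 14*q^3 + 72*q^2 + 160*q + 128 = (q + 4)*(q^3 + 10*q^2 + 32*q + 32) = (q + 2)*(q + 4)*(q^2 + 8*q + 16) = (q + 2)*(q + 4)^2*(q + 4)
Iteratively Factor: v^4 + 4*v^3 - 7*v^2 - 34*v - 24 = (v - 3)*(v^3 + 7*v^2 + 14*v + 8) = (v - 3)*(v + 4)*(v^2 + 3*v + 2) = (v - 3)*(v + 2)*(v + 4)*(v + 1)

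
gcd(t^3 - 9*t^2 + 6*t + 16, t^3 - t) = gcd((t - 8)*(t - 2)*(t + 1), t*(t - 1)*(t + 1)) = t + 1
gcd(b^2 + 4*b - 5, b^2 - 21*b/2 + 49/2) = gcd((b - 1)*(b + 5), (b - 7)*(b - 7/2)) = 1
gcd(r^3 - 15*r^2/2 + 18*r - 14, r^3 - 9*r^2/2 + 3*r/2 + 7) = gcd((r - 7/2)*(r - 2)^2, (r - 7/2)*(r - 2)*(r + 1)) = r^2 - 11*r/2 + 7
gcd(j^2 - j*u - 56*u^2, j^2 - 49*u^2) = j + 7*u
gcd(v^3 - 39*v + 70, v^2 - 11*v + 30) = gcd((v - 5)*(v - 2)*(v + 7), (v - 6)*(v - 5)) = v - 5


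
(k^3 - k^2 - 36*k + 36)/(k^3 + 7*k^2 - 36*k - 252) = (k - 1)/(k + 7)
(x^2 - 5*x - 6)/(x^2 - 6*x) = (x + 1)/x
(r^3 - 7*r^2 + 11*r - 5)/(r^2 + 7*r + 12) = (r^3 - 7*r^2 + 11*r - 5)/(r^2 + 7*r + 12)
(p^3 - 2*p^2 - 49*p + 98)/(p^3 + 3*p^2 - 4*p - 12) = (p^2 - 49)/(p^2 + 5*p + 6)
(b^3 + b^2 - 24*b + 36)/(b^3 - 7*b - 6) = (b^2 + 4*b - 12)/(b^2 + 3*b + 2)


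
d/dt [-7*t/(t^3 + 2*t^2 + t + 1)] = 7*(2*t^3 + 2*t^2 - 1)/(t^6 + 4*t^5 + 6*t^4 + 6*t^3 + 5*t^2 + 2*t + 1)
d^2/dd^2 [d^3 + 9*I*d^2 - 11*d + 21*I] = 6*d + 18*I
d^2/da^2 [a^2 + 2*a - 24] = 2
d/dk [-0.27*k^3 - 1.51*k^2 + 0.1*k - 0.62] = -0.81*k^2 - 3.02*k + 0.1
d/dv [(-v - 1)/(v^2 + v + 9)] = (-v^2 - v + (v + 1)*(2*v + 1) - 9)/(v^2 + v + 9)^2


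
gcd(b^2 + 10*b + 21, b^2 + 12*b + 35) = b + 7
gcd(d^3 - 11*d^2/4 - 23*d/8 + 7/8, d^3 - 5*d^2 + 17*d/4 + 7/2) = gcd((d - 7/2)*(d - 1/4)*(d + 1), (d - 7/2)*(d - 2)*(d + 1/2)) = d - 7/2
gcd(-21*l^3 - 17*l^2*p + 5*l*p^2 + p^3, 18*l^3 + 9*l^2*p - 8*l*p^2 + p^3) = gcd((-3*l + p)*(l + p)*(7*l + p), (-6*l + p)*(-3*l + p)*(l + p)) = -3*l^2 - 2*l*p + p^2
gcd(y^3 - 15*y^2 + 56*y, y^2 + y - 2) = 1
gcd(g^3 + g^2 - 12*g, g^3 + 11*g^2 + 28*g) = g^2 + 4*g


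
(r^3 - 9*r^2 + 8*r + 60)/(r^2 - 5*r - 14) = (r^2 - 11*r + 30)/(r - 7)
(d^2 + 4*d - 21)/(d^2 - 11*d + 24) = (d + 7)/(d - 8)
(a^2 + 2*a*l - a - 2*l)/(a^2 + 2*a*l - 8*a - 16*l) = (a - 1)/(a - 8)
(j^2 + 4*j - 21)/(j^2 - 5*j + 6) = (j + 7)/(j - 2)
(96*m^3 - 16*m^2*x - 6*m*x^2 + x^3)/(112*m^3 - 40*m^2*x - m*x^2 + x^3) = (-24*m^2 - 2*m*x + x^2)/(-28*m^2 + 3*m*x + x^2)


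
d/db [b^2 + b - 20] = 2*b + 1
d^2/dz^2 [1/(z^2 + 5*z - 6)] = 2*(-z^2 - 5*z + (2*z + 5)^2 + 6)/(z^2 + 5*z - 6)^3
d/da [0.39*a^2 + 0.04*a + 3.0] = 0.78*a + 0.04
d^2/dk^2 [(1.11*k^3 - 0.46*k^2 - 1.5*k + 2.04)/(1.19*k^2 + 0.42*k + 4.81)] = (-4.44089209850063e-16*k^4 - 16.103934*k^3 + 46.58556*k^2 + 211.719078*k - 37.858412)/(1.685159*k^6 + 1.784286*k^5 + 21.064071*k^4 + 14.498316*k^3 + 85.141329*k^2 + 29.151486*k + 111.284641)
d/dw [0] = 0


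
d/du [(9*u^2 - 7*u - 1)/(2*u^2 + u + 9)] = (23*u^2 + 166*u - 62)/(4*u^4 + 4*u^3 + 37*u^2 + 18*u + 81)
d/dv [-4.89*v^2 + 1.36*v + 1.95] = 1.36 - 9.78*v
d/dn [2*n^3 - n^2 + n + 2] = 6*n^2 - 2*n + 1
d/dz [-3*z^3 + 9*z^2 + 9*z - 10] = -9*z^2 + 18*z + 9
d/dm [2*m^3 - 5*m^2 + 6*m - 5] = 6*m^2 - 10*m + 6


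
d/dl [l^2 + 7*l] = 2*l + 7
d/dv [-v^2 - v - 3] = -2*v - 1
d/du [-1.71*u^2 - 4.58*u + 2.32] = -3.42*u - 4.58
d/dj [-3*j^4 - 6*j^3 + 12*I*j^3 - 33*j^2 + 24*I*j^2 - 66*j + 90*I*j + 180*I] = -12*j^3 + j^2*(-18 + 36*I) + j*(-66 + 48*I) - 66 + 90*I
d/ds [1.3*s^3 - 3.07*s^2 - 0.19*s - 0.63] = 3.9*s^2 - 6.14*s - 0.19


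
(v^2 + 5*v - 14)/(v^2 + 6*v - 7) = (v - 2)/(v - 1)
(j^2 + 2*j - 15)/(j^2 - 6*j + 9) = (j + 5)/(j - 3)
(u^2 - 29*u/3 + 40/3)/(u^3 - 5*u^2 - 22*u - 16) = (u - 5/3)/(u^2 + 3*u + 2)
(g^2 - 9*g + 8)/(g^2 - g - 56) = (g - 1)/(g + 7)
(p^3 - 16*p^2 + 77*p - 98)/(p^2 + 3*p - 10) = (p^2 - 14*p + 49)/(p + 5)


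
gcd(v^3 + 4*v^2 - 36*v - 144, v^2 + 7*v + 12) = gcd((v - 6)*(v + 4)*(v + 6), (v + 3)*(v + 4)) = v + 4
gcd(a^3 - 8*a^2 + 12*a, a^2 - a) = a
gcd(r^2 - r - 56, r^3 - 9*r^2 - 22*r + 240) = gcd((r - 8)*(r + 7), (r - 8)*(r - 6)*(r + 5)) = r - 8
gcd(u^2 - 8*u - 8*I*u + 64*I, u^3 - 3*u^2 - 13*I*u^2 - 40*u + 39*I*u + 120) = u - 8*I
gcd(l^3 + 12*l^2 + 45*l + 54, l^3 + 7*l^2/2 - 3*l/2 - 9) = l + 3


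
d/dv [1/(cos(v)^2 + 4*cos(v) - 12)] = 2*(cos(v) + 2)*sin(v)/(cos(v)^2 + 4*cos(v) - 12)^2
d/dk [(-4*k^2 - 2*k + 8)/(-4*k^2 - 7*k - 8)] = 4*(5*k^2 + 32*k + 18)/(16*k^4 + 56*k^3 + 113*k^2 + 112*k + 64)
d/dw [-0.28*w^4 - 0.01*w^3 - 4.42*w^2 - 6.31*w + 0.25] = -1.12*w^3 - 0.03*w^2 - 8.84*w - 6.31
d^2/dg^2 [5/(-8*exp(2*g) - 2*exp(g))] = 5*((4*exp(g) + 1)*(16*exp(g) + 1) - 2*(8*exp(g) + 1)^2)*exp(-g)/(2*(4*exp(g) + 1)^3)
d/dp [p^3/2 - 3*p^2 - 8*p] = 3*p^2/2 - 6*p - 8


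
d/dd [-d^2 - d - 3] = -2*d - 1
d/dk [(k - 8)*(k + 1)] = 2*k - 7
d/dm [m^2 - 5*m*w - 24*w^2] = 2*m - 5*w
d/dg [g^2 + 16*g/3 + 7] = 2*g + 16/3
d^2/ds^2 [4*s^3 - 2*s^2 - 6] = 24*s - 4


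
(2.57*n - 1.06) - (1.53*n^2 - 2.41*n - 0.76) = -1.53*n^2 + 4.98*n - 0.3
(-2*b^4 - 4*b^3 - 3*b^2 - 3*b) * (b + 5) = -2*b^5 - 14*b^4 - 23*b^3 - 18*b^2 - 15*b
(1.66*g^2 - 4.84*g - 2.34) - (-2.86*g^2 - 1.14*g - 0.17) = 4.52*g^2 - 3.7*g - 2.17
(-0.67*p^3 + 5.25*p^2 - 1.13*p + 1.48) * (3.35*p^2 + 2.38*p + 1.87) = -2.2445*p^5 + 15.9929*p^4 + 7.4566*p^3 + 12.0861*p^2 + 1.4093*p + 2.7676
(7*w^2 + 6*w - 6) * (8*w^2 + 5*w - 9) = 56*w^4 + 83*w^3 - 81*w^2 - 84*w + 54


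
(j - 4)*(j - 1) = j^2 - 5*j + 4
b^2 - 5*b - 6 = (b - 6)*(b + 1)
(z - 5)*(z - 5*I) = z^2 - 5*z - 5*I*z + 25*I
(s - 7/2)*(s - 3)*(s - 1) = s^3 - 15*s^2/2 + 17*s - 21/2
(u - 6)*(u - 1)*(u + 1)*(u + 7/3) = u^4 - 11*u^3/3 - 15*u^2 + 11*u/3 + 14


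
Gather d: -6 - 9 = -15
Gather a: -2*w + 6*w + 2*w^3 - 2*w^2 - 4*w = 2*w^3 - 2*w^2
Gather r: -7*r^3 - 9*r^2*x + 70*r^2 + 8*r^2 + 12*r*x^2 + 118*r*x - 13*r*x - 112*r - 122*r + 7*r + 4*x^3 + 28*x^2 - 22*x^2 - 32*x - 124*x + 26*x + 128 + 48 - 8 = -7*r^3 + r^2*(78 - 9*x) + r*(12*x^2 + 105*x - 227) + 4*x^3 + 6*x^2 - 130*x + 168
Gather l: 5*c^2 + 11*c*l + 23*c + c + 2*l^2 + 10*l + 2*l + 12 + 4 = 5*c^2 + 24*c + 2*l^2 + l*(11*c + 12) + 16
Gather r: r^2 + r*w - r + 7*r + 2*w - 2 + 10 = r^2 + r*(w + 6) + 2*w + 8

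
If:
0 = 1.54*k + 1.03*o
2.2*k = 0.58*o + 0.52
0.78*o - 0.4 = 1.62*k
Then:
No Solution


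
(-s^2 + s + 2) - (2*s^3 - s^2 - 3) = -2*s^3 + s + 5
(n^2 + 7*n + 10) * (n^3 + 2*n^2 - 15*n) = n^5 + 9*n^4 + 9*n^3 - 85*n^2 - 150*n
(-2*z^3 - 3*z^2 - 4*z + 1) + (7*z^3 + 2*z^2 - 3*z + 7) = 5*z^3 - z^2 - 7*z + 8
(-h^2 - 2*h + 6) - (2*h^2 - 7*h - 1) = -3*h^2 + 5*h + 7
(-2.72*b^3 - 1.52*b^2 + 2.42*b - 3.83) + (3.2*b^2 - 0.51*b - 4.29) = -2.72*b^3 + 1.68*b^2 + 1.91*b - 8.12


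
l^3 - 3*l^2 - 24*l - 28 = (l - 7)*(l + 2)^2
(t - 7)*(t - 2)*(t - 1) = t^3 - 10*t^2 + 23*t - 14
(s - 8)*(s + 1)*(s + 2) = s^3 - 5*s^2 - 22*s - 16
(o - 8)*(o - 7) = o^2 - 15*o + 56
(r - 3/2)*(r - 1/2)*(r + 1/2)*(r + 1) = r^4 - r^3/2 - 7*r^2/4 + r/8 + 3/8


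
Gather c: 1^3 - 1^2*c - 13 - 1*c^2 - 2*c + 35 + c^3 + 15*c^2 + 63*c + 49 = c^3 + 14*c^2 + 60*c + 72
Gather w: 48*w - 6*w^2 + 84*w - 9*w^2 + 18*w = -15*w^2 + 150*w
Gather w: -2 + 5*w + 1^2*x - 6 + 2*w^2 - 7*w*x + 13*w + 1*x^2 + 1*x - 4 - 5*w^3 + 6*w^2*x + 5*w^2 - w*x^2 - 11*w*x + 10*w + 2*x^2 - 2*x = -5*w^3 + w^2*(6*x + 7) + w*(-x^2 - 18*x + 28) + 3*x^2 - 12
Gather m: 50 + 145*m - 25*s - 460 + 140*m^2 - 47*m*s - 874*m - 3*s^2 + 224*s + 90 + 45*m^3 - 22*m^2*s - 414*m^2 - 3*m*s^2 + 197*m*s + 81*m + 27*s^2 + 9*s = 45*m^3 + m^2*(-22*s - 274) + m*(-3*s^2 + 150*s - 648) + 24*s^2 + 208*s - 320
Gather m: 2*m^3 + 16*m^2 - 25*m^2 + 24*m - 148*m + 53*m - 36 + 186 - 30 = 2*m^3 - 9*m^2 - 71*m + 120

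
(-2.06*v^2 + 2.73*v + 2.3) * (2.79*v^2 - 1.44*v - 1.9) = -5.7474*v^4 + 10.5831*v^3 + 6.3998*v^2 - 8.499*v - 4.37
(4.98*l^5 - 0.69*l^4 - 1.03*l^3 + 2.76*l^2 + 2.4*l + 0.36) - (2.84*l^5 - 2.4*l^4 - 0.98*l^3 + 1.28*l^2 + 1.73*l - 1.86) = 2.14*l^5 + 1.71*l^4 - 0.05*l^3 + 1.48*l^2 + 0.67*l + 2.22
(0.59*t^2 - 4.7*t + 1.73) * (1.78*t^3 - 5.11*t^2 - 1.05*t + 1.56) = 1.0502*t^5 - 11.3809*t^4 + 26.4769*t^3 - 2.9849*t^2 - 9.1485*t + 2.6988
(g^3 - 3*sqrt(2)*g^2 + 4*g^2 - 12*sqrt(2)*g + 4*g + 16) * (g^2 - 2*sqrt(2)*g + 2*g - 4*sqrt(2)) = g^5 - 5*sqrt(2)*g^4 + 6*g^4 - 30*sqrt(2)*g^3 + 24*g^3 - 48*sqrt(2)*g^2 + 96*g^2 - 48*sqrt(2)*g + 128*g - 64*sqrt(2)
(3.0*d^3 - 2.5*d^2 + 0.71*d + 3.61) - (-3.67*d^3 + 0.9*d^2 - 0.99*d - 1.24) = 6.67*d^3 - 3.4*d^2 + 1.7*d + 4.85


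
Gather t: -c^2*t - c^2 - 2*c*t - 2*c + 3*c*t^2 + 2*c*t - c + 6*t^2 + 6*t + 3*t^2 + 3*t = -c^2 - 3*c + t^2*(3*c + 9) + t*(9 - c^2)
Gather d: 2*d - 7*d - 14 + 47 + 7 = 40 - 5*d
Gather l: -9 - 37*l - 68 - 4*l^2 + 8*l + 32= -4*l^2 - 29*l - 45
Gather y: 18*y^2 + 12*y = 18*y^2 + 12*y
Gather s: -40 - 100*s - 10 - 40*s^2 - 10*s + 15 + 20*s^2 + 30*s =-20*s^2 - 80*s - 35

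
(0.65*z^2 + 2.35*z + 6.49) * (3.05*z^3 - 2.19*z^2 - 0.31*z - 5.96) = 1.9825*z^5 + 5.744*z^4 + 14.4465*z^3 - 18.8156*z^2 - 16.0179*z - 38.6804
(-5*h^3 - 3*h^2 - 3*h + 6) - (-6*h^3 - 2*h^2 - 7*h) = h^3 - h^2 + 4*h + 6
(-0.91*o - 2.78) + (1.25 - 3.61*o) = -4.52*o - 1.53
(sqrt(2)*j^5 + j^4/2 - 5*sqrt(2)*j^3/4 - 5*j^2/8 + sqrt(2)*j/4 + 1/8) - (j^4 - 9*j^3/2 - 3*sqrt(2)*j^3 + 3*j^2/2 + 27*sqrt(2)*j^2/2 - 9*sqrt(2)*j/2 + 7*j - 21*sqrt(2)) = sqrt(2)*j^5 - j^4/2 + 7*sqrt(2)*j^3/4 + 9*j^3/2 - 27*sqrt(2)*j^2/2 - 17*j^2/8 - 7*j + 19*sqrt(2)*j/4 + 1/8 + 21*sqrt(2)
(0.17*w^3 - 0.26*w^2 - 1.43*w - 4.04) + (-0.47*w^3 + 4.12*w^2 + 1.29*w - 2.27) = -0.3*w^3 + 3.86*w^2 - 0.14*w - 6.31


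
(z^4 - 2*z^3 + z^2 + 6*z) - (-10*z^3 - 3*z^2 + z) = z^4 + 8*z^3 + 4*z^2 + 5*z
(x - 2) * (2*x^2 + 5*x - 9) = 2*x^3 + x^2 - 19*x + 18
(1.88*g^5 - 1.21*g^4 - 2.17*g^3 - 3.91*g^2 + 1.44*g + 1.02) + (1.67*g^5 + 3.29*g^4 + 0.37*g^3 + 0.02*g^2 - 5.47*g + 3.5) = 3.55*g^5 + 2.08*g^4 - 1.8*g^3 - 3.89*g^2 - 4.03*g + 4.52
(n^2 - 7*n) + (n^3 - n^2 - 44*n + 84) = n^3 - 51*n + 84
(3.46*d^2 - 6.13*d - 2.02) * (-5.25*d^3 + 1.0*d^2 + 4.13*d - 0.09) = -18.165*d^5 + 35.6425*d^4 + 18.7648*d^3 - 27.6483*d^2 - 7.7909*d + 0.1818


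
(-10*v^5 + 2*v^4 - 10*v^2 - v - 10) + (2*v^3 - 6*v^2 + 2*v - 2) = -10*v^5 + 2*v^4 + 2*v^3 - 16*v^2 + v - 12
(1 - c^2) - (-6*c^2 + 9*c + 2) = 5*c^2 - 9*c - 1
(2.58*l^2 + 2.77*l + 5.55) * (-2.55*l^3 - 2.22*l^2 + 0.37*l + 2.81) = -6.579*l^5 - 12.7911*l^4 - 19.3473*l^3 - 4.0463*l^2 + 9.8372*l + 15.5955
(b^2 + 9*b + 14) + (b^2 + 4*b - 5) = 2*b^2 + 13*b + 9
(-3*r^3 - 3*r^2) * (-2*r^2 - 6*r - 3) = 6*r^5 + 24*r^4 + 27*r^3 + 9*r^2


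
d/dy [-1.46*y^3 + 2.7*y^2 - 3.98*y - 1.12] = -4.38*y^2 + 5.4*y - 3.98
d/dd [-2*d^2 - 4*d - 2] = -4*d - 4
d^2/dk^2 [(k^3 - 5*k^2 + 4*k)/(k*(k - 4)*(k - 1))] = 0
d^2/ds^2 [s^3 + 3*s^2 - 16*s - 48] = 6*s + 6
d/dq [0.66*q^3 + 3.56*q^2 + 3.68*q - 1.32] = 1.98*q^2 + 7.12*q + 3.68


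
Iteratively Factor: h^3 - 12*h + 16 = (h - 2)*(h^2 + 2*h - 8) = (h - 2)^2*(h + 4)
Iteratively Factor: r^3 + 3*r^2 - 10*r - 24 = (r - 3)*(r^2 + 6*r + 8) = (r - 3)*(r + 2)*(r + 4)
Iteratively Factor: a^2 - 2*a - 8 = (a + 2)*(a - 4)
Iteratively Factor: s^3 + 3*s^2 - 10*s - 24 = (s + 4)*(s^2 - s - 6) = (s - 3)*(s + 4)*(s + 2)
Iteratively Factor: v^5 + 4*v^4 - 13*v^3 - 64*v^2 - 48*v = (v)*(v^4 + 4*v^3 - 13*v^2 - 64*v - 48) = v*(v - 4)*(v^3 + 8*v^2 + 19*v + 12) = v*(v - 4)*(v + 4)*(v^2 + 4*v + 3) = v*(v - 4)*(v + 3)*(v + 4)*(v + 1)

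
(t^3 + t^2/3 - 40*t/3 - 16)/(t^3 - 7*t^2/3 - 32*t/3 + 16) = (3*t + 4)/(3*t - 4)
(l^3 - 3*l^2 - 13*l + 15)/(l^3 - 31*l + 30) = (l + 3)/(l + 6)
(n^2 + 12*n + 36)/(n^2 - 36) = (n + 6)/(n - 6)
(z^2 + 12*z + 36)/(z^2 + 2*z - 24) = (z + 6)/(z - 4)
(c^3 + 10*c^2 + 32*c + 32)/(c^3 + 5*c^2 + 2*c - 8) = (c + 4)/(c - 1)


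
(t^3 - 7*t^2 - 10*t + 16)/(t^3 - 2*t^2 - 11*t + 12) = (t^2 - 6*t - 16)/(t^2 - t - 12)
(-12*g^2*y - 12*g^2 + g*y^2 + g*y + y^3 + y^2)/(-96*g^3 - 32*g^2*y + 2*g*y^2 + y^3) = (-3*g*y - 3*g + y^2 + y)/(-24*g^2 - 2*g*y + y^2)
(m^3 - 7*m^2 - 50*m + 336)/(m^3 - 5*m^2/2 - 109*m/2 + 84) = 2*(m - 6)/(2*m - 3)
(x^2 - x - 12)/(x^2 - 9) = (x - 4)/(x - 3)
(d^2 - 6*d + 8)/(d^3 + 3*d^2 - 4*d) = (d^2 - 6*d + 8)/(d*(d^2 + 3*d - 4))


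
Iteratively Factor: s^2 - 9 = (s - 3)*(s + 3)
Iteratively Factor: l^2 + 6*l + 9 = (l + 3)*(l + 3)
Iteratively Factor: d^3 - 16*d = (d)*(d^2 - 16) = d*(d - 4)*(d + 4)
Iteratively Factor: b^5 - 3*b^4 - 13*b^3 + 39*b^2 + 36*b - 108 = (b + 3)*(b^4 - 6*b^3 + 5*b^2 + 24*b - 36) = (b - 2)*(b + 3)*(b^3 - 4*b^2 - 3*b + 18) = (b - 3)*(b - 2)*(b + 3)*(b^2 - b - 6) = (b - 3)*(b - 2)*(b + 2)*(b + 3)*(b - 3)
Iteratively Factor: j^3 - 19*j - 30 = (j + 3)*(j^2 - 3*j - 10) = (j - 5)*(j + 3)*(j + 2)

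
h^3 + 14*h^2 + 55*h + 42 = (h + 1)*(h + 6)*(h + 7)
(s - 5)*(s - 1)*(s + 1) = s^3 - 5*s^2 - s + 5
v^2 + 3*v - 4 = (v - 1)*(v + 4)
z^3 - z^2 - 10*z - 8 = (z - 4)*(z + 1)*(z + 2)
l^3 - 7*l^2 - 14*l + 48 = (l - 8)*(l - 2)*(l + 3)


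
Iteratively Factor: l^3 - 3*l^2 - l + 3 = (l - 1)*(l^2 - 2*l - 3) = (l - 1)*(l + 1)*(l - 3)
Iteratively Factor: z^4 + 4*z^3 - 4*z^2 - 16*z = (z)*(z^3 + 4*z^2 - 4*z - 16) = z*(z - 2)*(z^2 + 6*z + 8) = z*(z - 2)*(z + 4)*(z + 2)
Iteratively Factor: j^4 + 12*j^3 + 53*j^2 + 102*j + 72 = (j + 4)*(j^3 + 8*j^2 + 21*j + 18) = (j + 3)*(j + 4)*(j^2 + 5*j + 6) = (j + 3)^2*(j + 4)*(j + 2)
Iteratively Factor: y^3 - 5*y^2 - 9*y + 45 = (y - 5)*(y^2 - 9) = (y - 5)*(y - 3)*(y + 3)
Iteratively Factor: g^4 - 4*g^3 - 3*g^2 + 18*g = (g - 3)*(g^3 - g^2 - 6*g) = (g - 3)^2*(g^2 + 2*g) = (g - 3)^2*(g + 2)*(g)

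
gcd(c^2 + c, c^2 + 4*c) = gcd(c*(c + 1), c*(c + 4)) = c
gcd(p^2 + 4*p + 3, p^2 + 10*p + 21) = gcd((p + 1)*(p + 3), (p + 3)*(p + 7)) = p + 3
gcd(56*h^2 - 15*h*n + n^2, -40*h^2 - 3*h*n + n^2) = 8*h - n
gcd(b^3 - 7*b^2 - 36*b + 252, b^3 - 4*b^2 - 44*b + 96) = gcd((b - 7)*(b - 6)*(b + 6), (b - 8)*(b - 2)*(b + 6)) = b + 6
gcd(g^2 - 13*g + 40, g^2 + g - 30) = g - 5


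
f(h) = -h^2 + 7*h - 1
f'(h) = 7 - 2*h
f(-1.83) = -17.16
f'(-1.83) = 10.66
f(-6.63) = -91.37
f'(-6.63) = 20.26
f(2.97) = 10.97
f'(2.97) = 1.06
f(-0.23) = -2.66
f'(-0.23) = 7.46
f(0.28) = 0.88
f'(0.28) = 6.44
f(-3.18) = -33.37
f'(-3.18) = 13.36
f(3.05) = 11.05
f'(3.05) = 0.90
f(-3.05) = -31.65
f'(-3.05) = 13.10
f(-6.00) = -79.00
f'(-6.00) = 19.00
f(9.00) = -19.00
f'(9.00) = -11.00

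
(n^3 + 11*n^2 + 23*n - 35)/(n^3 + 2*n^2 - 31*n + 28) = (n + 5)/(n - 4)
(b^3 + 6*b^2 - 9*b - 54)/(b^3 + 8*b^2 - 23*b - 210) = (b^2 - 9)/(b^2 + 2*b - 35)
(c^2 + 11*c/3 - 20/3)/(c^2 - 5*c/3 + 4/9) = 3*(c + 5)/(3*c - 1)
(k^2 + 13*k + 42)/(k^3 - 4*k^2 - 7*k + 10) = (k^2 + 13*k + 42)/(k^3 - 4*k^2 - 7*k + 10)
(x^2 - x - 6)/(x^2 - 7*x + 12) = (x + 2)/(x - 4)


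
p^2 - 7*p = p*(p - 7)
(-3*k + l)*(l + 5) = -3*k*l - 15*k + l^2 + 5*l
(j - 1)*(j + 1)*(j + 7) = j^3 + 7*j^2 - j - 7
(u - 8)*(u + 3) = u^2 - 5*u - 24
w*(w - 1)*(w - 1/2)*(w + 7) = w^4 + 11*w^3/2 - 10*w^2 + 7*w/2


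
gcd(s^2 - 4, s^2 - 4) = s^2 - 4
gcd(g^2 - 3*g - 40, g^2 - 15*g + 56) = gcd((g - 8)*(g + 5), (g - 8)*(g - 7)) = g - 8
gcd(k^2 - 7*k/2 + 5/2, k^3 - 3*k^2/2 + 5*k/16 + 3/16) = k - 1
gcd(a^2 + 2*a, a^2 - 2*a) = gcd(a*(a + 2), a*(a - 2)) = a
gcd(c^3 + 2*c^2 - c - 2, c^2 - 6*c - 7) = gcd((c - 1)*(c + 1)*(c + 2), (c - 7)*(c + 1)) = c + 1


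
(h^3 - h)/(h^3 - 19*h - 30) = (h^3 - h)/(h^3 - 19*h - 30)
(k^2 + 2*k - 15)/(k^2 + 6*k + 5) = (k - 3)/(k + 1)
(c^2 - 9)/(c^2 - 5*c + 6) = (c + 3)/(c - 2)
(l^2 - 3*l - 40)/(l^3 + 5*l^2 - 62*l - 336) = (l + 5)/(l^2 + 13*l + 42)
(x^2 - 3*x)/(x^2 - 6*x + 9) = x/(x - 3)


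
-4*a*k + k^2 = k*(-4*a + k)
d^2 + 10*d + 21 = (d + 3)*(d + 7)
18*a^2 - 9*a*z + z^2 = (-6*a + z)*(-3*a + z)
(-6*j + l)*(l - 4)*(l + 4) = -6*j*l^2 + 96*j + l^3 - 16*l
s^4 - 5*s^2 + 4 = (s - 2)*(s - 1)*(s + 1)*(s + 2)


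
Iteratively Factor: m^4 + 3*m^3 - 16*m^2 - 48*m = (m)*(m^3 + 3*m^2 - 16*m - 48) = m*(m + 3)*(m^2 - 16) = m*(m + 3)*(m + 4)*(m - 4)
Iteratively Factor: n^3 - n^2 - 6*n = (n + 2)*(n^2 - 3*n) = n*(n + 2)*(n - 3)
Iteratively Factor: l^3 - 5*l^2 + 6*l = (l - 2)*(l^2 - 3*l) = l*(l - 2)*(l - 3)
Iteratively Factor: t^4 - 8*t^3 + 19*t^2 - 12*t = (t - 1)*(t^3 - 7*t^2 + 12*t) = t*(t - 1)*(t^2 - 7*t + 12) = t*(t - 3)*(t - 1)*(t - 4)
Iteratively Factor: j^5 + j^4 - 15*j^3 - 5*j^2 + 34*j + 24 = (j + 1)*(j^4 - 15*j^2 + 10*j + 24) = (j + 1)^2*(j^3 - j^2 - 14*j + 24) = (j + 1)^2*(j + 4)*(j^2 - 5*j + 6) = (j - 2)*(j + 1)^2*(j + 4)*(j - 3)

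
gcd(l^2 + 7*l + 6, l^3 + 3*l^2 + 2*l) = l + 1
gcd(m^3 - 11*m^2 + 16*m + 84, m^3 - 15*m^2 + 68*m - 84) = m^2 - 13*m + 42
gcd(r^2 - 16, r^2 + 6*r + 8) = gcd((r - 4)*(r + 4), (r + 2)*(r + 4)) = r + 4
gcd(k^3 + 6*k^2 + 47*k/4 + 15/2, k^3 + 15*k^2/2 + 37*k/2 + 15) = k^2 + 9*k/2 + 5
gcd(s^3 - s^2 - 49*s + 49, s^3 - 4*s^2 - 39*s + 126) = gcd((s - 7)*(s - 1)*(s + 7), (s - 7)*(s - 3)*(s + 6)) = s - 7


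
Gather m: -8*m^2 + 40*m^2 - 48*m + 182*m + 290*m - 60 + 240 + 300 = 32*m^2 + 424*m + 480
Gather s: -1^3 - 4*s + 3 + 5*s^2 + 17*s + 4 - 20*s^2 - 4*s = -15*s^2 + 9*s + 6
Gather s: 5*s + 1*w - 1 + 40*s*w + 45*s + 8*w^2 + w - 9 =s*(40*w + 50) + 8*w^2 + 2*w - 10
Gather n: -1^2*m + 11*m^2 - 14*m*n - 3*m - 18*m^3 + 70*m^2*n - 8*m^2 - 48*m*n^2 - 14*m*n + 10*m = -18*m^3 + 3*m^2 - 48*m*n^2 + 6*m + n*(70*m^2 - 28*m)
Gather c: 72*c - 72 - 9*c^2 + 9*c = -9*c^2 + 81*c - 72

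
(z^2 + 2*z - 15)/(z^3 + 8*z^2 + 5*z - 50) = (z - 3)/(z^2 + 3*z - 10)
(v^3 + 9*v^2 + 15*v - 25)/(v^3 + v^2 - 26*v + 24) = (v^2 + 10*v + 25)/(v^2 + 2*v - 24)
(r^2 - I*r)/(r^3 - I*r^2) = 1/r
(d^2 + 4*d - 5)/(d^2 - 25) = (d - 1)/(d - 5)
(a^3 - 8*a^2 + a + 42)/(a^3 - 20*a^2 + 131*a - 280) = (a^2 - a - 6)/(a^2 - 13*a + 40)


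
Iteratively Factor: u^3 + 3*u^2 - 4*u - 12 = (u + 3)*(u^2 - 4) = (u - 2)*(u + 3)*(u + 2)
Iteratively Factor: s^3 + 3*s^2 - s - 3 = (s - 1)*(s^2 + 4*s + 3) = (s - 1)*(s + 3)*(s + 1)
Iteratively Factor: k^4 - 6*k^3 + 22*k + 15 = (k - 5)*(k^3 - k^2 - 5*k - 3) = (k - 5)*(k - 3)*(k^2 + 2*k + 1) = (k - 5)*(k - 3)*(k + 1)*(k + 1)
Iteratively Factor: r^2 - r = (r)*(r - 1)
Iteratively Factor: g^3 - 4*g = (g + 2)*(g^2 - 2*g) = (g - 2)*(g + 2)*(g)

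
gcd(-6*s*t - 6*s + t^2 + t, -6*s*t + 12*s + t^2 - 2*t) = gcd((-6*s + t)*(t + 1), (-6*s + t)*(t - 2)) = 6*s - t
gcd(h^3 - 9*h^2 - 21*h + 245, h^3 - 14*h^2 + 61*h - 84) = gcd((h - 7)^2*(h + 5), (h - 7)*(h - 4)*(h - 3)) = h - 7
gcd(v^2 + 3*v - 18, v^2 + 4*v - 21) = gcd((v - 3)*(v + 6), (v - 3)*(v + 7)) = v - 3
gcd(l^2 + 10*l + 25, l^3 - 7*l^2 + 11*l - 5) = 1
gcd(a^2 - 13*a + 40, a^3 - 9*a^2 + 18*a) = 1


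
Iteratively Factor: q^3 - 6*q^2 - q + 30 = (q + 2)*(q^2 - 8*q + 15) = (q - 5)*(q + 2)*(q - 3)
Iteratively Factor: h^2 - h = (h - 1)*(h)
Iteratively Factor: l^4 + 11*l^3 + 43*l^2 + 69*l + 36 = (l + 1)*(l^3 + 10*l^2 + 33*l + 36) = (l + 1)*(l + 3)*(l^2 + 7*l + 12) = (l + 1)*(l + 3)*(l + 4)*(l + 3)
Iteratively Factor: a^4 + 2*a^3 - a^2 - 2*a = (a + 1)*(a^3 + a^2 - 2*a) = a*(a + 1)*(a^2 + a - 2) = a*(a + 1)*(a + 2)*(a - 1)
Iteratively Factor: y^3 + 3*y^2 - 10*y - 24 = (y - 3)*(y^2 + 6*y + 8) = (y - 3)*(y + 2)*(y + 4)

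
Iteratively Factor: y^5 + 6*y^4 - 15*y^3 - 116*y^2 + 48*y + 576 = (y - 3)*(y^4 + 9*y^3 + 12*y^2 - 80*y - 192) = (y - 3)*(y + 4)*(y^3 + 5*y^2 - 8*y - 48) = (y - 3)^2*(y + 4)*(y^2 + 8*y + 16) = (y - 3)^2*(y + 4)^2*(y + 4)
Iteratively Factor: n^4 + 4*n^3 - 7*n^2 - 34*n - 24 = (n + 4)*(n^3 - 7*n - 6) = (n - 3)*(n + 4)*(n^2 + 3*n + 2) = (n - 3)*(n + 1)*(n + 4)*(n + 2)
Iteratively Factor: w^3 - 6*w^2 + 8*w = (w - 4)*(w^2 - 2*w) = w*(w - 4)*(w - 2)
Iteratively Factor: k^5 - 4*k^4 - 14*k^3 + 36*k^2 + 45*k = (k - 5)*(k^4 + k^3 - 9*k^2 - 9*k) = (k - 5)*(k + 1)*(k^3 - 9*k) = k*(k - 5)*(k + 1)*(k^2 - 9) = k*(k - 5)*(k - 3)*(k + 1)*(k + 3)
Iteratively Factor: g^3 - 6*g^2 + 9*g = (g)*(g^2 - 6*g + 9) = g*(g - 3)*(g - 3)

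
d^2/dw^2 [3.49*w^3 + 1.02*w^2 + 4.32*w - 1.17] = 20.94*w + 2.04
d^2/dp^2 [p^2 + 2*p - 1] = 2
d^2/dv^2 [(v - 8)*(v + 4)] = 2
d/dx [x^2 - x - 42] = 2*x - 1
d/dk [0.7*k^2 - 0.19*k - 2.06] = 1.4*k - 0.19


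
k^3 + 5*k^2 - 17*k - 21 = (k - 3)*(k + 1)*(k + 7)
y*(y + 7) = y^2 + 7*y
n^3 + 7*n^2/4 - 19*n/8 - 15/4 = (n - 3/2)*(n + 5/4)*(n + 2)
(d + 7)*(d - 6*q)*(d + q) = d^3 - 5*d^2*q + 7*d^2 - 6*d*q^2 - 35*d*q - 42*q^2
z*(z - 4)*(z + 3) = z^3 - z^2 - 12*z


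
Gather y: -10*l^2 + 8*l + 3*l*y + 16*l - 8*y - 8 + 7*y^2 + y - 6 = -10*l^2 + 24*l + 7*y^2 + y*(3*l - 7) - 14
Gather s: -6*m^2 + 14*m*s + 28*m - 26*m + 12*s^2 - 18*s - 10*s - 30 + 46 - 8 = -6*m^2 + 2*m + 12*s^2 + s*(14*m - 28) + 8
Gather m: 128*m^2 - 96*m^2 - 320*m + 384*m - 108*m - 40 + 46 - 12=32*m^2 - 44*m - 6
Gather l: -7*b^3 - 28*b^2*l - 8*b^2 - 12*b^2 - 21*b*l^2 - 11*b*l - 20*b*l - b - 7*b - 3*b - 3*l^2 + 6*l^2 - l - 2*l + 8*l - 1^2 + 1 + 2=-7*b^3 - 20*b^2 - 11*b + l^2*(3 - 21*b) + l*(-28*b^2 - 31*b + 5) + 2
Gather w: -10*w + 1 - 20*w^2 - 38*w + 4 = -20*w^2 - 48*w + 5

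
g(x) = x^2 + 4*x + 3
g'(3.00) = 10.00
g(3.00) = 24.00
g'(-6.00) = -8.00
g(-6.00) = 15.00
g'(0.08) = 4.16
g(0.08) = 3.33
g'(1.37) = 6.74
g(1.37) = 10.36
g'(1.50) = 7.00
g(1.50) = 11.25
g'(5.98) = 15.96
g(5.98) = 62.68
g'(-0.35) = 3.30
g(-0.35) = 1.72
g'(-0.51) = 2.98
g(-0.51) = 1.22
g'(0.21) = 4.42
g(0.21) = 3.88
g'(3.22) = 10.44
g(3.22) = 26.25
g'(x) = 2*x + 4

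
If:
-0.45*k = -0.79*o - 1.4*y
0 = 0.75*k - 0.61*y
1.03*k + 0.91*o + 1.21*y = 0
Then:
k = 0.00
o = 0.00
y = 0.00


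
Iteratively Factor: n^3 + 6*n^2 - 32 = (n + 4)*(n^2 + 2*n - 8) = (n - 2)*(n + 4)*(n + 4)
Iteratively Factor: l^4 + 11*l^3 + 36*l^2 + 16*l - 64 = (l + 4)*(l^3 + 7*l^2 + 8*l - 16) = (l - 1)*(l + 4)*(l^2 + 8*l + 16) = (l - 1)*(l + 4)^2*(l + 4)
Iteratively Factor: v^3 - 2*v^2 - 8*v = (v - 4)*(v^2 + 2*v) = (v - 4)*(v + 2)*(v)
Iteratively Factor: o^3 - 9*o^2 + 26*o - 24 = (o - 2)*(o^2 - 7*o + 12) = (o - 3)*(o - 2)*(o - 4)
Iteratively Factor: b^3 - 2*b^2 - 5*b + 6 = (b + 2)*(b^2 - 4*b + 3) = (b - 1)*(b + 2)*(b - 3)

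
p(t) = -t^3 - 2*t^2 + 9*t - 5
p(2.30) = -7.05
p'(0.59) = 5.60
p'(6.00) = -123.00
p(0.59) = -0.59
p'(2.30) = -16.07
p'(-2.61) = -1.00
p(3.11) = -26.43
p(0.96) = 0.91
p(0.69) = -0.07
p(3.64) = -46.97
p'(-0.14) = 9.50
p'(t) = -3*t^2 - 4*t + 9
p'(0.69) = 4.81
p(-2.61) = -24.33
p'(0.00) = 9.00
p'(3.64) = -45.31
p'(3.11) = -32.46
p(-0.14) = -6.30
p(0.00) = -5.00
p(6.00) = -239.00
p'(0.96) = 2.40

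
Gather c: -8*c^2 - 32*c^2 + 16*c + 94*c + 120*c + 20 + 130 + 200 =-40*c^2 + 230*c + 350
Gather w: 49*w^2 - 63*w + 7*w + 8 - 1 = 49*w^2 - 56*w + 7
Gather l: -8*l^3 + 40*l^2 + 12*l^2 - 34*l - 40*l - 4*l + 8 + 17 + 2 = -8*l^3 + 52*l^2 - 78*l + 27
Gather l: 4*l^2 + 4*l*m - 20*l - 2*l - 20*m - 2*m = 4*l^2 + l*(4*m - 22) - 22*m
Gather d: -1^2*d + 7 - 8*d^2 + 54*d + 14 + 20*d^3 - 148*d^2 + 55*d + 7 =20*d^3 - 156*d^2 + 108*d + 28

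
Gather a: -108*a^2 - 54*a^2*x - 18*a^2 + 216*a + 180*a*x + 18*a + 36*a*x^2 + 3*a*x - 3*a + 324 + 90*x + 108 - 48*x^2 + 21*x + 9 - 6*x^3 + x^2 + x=a^2*(-54*x - 126) + a*(36*x^2 + 183*x + 231) - 6*x^3 - 47*x^2 + 112*x + 441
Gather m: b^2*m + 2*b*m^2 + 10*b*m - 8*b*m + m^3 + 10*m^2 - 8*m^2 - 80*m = m^3 + m^2*(2*b + 2) + m*(b^2 + 2*b - 80)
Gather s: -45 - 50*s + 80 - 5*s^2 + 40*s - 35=-5*s^2 - 10*s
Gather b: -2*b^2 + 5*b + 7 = -2*b^2 + 5*b + 7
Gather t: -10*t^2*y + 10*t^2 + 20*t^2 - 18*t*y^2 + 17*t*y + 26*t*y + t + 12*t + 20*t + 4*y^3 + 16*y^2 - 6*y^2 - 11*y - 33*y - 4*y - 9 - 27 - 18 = t^2*(30 - 10*y) + t*(-18*y^2 + 43*y + 33) + 4*y^3 + 10*y^2 - 48*y - 54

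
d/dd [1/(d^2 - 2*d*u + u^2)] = 2*(-d + u)/(d^2 - 2*d*u + u^2)^2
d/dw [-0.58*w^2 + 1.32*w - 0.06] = 1.32 - 1.16*w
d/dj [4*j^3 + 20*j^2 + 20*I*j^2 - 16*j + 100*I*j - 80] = 12*j^2 + 40*j*(1 + I) - 16 + 100*I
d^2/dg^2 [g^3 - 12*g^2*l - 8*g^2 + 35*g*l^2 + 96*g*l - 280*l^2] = 6*g - 24*l - 16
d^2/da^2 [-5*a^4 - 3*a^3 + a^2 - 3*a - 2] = -60*a^2 - 18*a + 2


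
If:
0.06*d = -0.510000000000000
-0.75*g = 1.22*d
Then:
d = -8.50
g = 13.83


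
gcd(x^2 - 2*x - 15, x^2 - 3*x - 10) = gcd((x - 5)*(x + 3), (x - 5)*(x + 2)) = x - 5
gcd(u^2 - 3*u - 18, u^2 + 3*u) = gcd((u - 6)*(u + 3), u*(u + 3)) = u + 3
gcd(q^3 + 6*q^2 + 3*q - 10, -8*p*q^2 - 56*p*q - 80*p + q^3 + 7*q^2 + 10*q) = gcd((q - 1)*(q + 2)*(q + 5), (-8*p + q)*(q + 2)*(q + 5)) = q^2 + 7*q + 10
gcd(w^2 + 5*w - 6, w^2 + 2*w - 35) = 1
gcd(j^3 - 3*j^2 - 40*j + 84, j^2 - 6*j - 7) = j - 7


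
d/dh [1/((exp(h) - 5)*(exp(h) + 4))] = (1 - 2*exp(h))*exp(h)/(exp(4*h) - 2*exp(3*h) - 39*exp(2*h) + 40*exp(h) + 400)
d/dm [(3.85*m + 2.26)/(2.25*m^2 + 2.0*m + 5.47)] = (-8.6625*m^2 - 10.17*m + 16.5395)/(5.0625*m^4 + 9.0*m^3 + 28.615*m^2 + 21.88*m + 29.9209)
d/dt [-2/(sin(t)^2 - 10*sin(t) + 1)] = 4*(sin(t) - 5)*cos(t)/(sin(t)^2 - 10*sin(t) + 1)^2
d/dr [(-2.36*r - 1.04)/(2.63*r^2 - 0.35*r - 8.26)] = (6.2068*r^2 + 5.4704*r + 19.1296)/(6.9169*r^4 - 1.841*r^3 - 43.3251*r^2 + 5.782*r + 68.2276)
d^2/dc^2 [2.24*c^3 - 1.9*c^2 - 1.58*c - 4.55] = 13.44*c - 3.8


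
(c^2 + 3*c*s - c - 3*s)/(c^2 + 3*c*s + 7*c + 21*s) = (c - 1)/(c + 7)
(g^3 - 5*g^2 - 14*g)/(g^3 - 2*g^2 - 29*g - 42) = g/(g + 3)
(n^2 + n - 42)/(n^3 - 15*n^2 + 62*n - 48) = (n + 7)/(n^2 - 9*n + 8)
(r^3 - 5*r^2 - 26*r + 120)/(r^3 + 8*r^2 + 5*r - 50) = (r^2 - 10*r + 24)/(r^2 + 3*r - 10)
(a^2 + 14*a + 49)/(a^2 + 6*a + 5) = (a^2 + 14*a + 49)/(a^2 + 6*a + 5)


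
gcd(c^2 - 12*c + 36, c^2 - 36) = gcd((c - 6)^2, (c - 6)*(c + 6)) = c - 6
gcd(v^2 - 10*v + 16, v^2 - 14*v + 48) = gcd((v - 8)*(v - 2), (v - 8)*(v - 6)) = v - 8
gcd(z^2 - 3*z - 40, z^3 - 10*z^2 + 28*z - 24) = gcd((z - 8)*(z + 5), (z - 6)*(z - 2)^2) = 1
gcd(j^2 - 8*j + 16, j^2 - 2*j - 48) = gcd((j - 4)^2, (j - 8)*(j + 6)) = 1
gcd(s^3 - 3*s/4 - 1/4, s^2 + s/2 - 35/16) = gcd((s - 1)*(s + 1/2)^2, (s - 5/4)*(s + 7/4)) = 1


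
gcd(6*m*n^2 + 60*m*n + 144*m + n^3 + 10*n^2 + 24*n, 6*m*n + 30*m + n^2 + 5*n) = 6*m + n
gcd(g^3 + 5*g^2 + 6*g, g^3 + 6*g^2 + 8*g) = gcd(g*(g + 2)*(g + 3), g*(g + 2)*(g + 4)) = g^2 + 2*g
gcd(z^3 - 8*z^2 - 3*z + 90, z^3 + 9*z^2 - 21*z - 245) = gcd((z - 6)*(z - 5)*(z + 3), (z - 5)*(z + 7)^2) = z - 5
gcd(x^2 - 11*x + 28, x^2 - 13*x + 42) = x - 7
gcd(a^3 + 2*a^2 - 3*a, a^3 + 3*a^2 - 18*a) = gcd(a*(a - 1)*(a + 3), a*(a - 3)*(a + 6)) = a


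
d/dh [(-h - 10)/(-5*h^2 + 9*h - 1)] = (5*h^2 - 9*h - (h + 10)*(10*h - 9) + 1)/(5*h^2 - 9*h + 1)^2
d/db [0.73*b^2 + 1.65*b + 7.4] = 1.46*b + 1.65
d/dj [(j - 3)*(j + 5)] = 2*j + 2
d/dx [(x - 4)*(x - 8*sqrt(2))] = 2*x - 8*sqrt(2) - 4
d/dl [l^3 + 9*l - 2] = 3*l^2 + 9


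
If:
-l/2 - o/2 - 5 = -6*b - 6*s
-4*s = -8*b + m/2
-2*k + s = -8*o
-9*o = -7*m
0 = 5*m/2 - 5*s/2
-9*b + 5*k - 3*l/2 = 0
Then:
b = 1215/2011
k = 7800/2011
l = 18710/2011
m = 2160/2011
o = 1680/2011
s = 2160/2011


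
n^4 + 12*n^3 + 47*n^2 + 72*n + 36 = (n + 1)*(n + 2)*(n + 3)*(n + 6)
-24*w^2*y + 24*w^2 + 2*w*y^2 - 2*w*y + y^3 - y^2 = (-4*w + y)*(6*w + y)*(y - 1)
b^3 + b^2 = b^2*(b + 1)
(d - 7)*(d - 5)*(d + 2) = d^3 - 10*d^2 + 11*d + 70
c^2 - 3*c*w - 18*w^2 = (c - 6*w)*(c + 3*w)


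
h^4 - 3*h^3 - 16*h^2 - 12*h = h*(h - 6)*(h + 1)*(h + 2)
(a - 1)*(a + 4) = a^2 + 3*a - 4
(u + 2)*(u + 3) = u^2 + 5*u + 6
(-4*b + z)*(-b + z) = 4*b^2 - 5*b*z + z^2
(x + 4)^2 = x^2 + 8*x + 16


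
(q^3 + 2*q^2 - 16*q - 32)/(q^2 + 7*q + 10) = (q^2 - 16)/(q + 5)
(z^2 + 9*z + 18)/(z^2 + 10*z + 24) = (z + 3)/(z + 4)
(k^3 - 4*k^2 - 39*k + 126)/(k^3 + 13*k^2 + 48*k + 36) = (k^2 - 10*k + 21)/(k^2 + 7*k + 6)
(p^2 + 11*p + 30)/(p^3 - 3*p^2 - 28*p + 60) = (p + 6)/(p^2 - 8*p + 12)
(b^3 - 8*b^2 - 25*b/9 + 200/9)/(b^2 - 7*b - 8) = (b^2 - 25/9)/(b + 1)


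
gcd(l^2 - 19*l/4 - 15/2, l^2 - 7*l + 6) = l - 6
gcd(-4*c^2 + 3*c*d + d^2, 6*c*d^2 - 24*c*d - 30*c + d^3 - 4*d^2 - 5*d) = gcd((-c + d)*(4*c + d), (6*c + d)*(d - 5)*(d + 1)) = 1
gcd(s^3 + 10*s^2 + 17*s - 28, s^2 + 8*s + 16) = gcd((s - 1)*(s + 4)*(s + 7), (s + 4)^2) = s + 4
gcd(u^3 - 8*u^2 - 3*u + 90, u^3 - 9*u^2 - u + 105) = u^2 - 2*u - 15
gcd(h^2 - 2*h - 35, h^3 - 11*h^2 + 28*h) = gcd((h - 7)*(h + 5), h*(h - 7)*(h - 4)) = h - 7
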